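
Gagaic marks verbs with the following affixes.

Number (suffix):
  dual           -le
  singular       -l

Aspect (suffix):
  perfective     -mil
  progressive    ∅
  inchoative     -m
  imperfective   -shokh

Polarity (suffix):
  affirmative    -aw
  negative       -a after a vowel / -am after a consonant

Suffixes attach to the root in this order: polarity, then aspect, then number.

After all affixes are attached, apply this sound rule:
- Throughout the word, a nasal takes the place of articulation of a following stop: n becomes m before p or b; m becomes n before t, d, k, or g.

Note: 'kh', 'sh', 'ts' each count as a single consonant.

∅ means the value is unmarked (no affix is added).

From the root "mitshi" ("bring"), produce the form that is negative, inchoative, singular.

mitshiaml

Attach polarity negative -a (after vowel 'i') → mitshia.
Attach aspect inchoative -m → mitshiam.
Attach number singular -l → mitshiaml.
Nasal assimilation: no change.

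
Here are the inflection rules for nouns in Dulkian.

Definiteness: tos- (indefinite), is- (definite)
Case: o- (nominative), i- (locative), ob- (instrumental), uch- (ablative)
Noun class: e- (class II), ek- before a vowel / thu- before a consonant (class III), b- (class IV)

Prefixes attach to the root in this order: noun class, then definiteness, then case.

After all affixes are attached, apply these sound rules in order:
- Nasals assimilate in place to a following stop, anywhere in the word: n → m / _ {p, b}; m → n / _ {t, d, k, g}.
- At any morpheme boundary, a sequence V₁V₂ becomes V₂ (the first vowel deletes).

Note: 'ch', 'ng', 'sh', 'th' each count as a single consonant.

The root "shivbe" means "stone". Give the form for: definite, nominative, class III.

isthushivbe

Attach noun class class III thu- (before consonant 'sh') → thushivbe.
Attach definiteness definite is- → isthushivbe.
Attach case nominative o- → oisthushivbe.
Nasal assimilation: no change.
Apply vowel deletion: oisthushivbe → isthushivbe.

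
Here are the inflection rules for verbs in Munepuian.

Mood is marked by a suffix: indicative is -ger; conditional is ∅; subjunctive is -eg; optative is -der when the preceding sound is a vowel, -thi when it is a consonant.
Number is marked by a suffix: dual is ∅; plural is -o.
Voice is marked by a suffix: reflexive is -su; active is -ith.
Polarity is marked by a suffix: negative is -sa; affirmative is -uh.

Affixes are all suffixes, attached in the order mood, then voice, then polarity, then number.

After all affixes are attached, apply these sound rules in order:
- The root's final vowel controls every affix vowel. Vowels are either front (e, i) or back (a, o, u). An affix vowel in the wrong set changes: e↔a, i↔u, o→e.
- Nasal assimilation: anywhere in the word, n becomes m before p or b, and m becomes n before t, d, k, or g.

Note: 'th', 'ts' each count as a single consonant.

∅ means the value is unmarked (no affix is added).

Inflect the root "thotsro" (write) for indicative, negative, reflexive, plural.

Attach mood indicative -ger → thotsroger.
Attach voice reflexive -su → thotsrogersu.
Attach polarity negative -sa → thotsrogersusa.
Attach number plural -o → thotsrogersusao.
Apply vowel harmony: thotsrogersusao → thotsrogarsusao.
Nasal assimilation: no change.

thotsrogarsusao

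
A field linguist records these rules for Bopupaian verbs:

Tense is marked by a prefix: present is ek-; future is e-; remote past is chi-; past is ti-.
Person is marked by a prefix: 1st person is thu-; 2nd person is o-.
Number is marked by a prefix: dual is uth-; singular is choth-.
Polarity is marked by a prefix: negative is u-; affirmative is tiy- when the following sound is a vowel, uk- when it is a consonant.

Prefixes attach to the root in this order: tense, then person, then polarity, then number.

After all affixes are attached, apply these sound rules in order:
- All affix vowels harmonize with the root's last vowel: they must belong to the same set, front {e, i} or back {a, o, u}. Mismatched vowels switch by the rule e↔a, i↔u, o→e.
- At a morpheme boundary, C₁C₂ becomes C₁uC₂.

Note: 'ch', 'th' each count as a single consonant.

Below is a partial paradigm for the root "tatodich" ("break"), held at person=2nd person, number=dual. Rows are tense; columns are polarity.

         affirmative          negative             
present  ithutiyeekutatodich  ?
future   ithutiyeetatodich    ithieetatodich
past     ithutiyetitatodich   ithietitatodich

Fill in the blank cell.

ithieekutatodich

Attach tense present ek- → ektatodich.
Attach person 2nd person o- → oektatodich.
Attach polarity negative u- → uoektatodich.
Attach number dual uth- → uthuoektatodich.
Apply vowel harmony: uthuoektatodich → ithieektatodich.
Apply epenthesis: ithieektatodich → ithieekutatodich.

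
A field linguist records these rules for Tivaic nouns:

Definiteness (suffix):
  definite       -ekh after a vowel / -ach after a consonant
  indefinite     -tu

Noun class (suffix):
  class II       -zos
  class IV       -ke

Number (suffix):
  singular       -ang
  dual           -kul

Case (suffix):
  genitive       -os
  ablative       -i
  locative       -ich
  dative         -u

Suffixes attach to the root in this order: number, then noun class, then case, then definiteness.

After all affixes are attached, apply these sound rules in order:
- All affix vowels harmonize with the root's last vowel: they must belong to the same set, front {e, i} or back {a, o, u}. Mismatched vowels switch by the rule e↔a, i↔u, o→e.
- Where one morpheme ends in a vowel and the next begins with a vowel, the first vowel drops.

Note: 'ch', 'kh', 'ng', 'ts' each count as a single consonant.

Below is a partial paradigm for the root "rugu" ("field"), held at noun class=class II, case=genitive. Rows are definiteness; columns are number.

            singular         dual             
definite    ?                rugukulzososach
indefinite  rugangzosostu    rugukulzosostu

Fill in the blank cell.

Attach number singular -ang → ruguang.
Attach noun class class II -zos → ruguangzos.
Attach case genitive -os → ruguangzosos.
Attach definiteness definite -ach (after consonant 's') → ruguangzososach.
Vowel harmony: no change.
Apply vowel deletion: ruguangzososach → rugangzososach.

rugangzososach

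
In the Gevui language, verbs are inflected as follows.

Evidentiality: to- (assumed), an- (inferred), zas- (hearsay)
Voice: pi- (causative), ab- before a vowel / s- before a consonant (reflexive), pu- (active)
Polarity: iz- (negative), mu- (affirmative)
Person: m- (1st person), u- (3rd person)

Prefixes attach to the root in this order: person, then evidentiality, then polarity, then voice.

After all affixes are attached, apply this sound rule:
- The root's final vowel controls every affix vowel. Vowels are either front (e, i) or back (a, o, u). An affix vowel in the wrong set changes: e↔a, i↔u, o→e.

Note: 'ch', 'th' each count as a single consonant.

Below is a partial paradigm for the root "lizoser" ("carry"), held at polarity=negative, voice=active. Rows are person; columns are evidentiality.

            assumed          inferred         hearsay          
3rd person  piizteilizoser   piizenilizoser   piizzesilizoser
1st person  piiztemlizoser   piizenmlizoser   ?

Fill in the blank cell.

Attach person 1st person m- → mlizoser.
Attach evidentiality hearsay zas- → zasmlizoser.
Attach polarity negative iz- → izzasmlizoser.
Attach voice active pu- → puizzasmlizoser.
Apply vowel harmony: puizzasmlizoser → piizzesmlizoser.

piizzesmlizoser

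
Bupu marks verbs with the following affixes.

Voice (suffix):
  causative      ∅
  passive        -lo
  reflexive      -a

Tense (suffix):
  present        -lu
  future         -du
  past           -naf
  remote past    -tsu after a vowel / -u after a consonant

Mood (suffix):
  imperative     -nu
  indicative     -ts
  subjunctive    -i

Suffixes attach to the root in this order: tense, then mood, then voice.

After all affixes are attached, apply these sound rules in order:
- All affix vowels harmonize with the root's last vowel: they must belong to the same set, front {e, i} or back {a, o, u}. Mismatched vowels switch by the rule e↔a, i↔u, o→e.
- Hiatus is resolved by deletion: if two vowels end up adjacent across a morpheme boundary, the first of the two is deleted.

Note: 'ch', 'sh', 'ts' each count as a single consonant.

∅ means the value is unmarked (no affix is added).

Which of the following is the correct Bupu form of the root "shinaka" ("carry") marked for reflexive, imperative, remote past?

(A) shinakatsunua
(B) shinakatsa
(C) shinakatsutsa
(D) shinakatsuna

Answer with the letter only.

D

Attach tense remote past -tsu (after vowel 'a') → shinakatsu.
Attach mood imperative -nu → shinakatsunu.
Attach voice reflexive -a → shinakatsunua.
Vowel harmony: no change.
Apply vowel deletion: shinakatsunua → shinakatsuna.
So the correct form is shinakatsuna, option (D).
(B) shinakatsa is wrong: it uses subjunctive instead of imperative for mood.
(A) shinakatsunua is wrong: it fails to apply the sound rule(s).
(C) shinakatsutsa is wrong: it uses indicative instead of imperative for mood.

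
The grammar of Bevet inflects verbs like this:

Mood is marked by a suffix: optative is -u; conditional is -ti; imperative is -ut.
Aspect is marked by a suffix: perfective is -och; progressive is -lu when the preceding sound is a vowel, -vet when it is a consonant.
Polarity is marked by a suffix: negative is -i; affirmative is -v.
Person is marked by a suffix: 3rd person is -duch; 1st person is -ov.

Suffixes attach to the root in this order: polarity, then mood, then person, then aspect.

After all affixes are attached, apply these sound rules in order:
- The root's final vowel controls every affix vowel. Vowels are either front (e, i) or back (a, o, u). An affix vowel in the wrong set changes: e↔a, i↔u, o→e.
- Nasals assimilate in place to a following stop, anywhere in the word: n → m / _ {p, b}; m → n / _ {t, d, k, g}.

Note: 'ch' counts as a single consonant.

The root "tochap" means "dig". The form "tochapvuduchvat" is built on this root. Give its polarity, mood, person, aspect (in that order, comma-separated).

Segment: tochap-v-u-duch-vet.
polarity: -v → affirmative.
mood: -u → optative.
person: -duch → 3rd person.
aspect: -lu/vet → progressive.

affirmative, optative, 3rd person, progressive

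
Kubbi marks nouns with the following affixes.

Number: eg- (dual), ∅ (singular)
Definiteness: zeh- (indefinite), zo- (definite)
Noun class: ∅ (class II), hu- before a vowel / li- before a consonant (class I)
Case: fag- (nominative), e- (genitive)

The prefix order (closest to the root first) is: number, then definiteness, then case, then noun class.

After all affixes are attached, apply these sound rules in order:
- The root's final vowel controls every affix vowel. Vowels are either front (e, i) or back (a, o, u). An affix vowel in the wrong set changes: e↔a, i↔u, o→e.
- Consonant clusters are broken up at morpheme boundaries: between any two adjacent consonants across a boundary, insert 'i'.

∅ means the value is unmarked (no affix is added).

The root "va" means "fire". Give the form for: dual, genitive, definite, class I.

huazoagiva

Attach number dual eg- → egva.
Attach definiteness definite zo- → zoegva.
Attach case genitive e- → ezoegva.
Attach noun class class I hu- (before vowel 'e') → huezoegva.
Apply vowel harmony: huezoegva → huazoagva.
Apply epenthesis: huazoagva → huazoagiva.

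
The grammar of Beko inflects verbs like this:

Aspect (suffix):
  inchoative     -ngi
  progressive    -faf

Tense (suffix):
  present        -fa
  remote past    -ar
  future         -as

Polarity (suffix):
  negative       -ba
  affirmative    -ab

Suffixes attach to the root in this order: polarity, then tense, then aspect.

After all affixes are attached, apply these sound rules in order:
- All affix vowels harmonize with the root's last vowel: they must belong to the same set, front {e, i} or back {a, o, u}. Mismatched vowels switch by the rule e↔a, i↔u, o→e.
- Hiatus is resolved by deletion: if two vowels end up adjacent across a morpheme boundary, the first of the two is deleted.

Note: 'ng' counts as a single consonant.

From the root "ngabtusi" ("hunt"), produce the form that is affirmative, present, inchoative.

ngabtusebfengi

Attach polarity affirmative -ab → ngabtusiab.
Attach tense present -fa → ngabtusiabfa.
Attach aspect inchoative -ngi → ngabtusiabfangi.
Apply vowel harmony: ngabtusiabfangi → ngabtusiebfengi.
Apply vowel deletion: ngabtusiebfengi → ngabtusebfengi.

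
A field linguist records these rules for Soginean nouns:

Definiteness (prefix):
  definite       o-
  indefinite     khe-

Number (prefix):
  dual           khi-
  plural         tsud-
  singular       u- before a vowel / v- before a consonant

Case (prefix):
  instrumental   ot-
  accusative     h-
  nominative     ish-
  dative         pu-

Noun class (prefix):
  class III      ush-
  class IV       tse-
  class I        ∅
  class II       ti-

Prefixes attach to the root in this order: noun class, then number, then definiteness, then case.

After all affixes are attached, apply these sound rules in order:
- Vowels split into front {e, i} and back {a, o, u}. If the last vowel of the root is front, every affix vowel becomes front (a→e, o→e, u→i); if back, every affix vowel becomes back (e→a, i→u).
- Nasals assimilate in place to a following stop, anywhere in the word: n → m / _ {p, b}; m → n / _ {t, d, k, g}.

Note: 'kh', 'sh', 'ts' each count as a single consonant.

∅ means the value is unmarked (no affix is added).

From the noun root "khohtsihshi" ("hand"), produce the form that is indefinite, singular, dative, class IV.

pikhevtsekhohtsihshi

Attach noun class class IV tse- → tsekhohtsihshi.
Attach number singular v- (before consonant 'ts') → vtsekhohtsihshi.
Attach definiteness indefinite khe- → khevtsekhohtsihshi.
Attach case dative pu- → pukhevtsekhohtsihshi.
Apply vowel harmony: pukhevtsekhohtsihshi → pikhevtsekhohtsihshi.
Nasal assimilation: no change.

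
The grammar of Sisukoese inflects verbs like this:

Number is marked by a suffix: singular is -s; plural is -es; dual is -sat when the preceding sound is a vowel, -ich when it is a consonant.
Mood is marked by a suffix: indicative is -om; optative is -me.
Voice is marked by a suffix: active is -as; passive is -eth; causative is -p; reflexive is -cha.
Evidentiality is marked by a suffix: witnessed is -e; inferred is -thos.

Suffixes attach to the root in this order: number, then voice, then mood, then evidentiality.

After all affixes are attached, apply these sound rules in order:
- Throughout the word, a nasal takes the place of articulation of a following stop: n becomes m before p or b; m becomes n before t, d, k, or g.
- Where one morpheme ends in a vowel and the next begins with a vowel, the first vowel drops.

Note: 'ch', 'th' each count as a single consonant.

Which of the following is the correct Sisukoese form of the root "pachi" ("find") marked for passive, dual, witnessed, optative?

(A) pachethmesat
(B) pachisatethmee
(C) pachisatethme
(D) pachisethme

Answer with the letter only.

C

Attach number dual -sat (after vowel 'i') → pachisat.
Attach voice passive -eth → pachisateth.
Attach mood optative -me → pachisatethme.
Attach evidentiality witnessed -e → pachisatethmee.
Nasal assimilation: no change.
Apply vowel deletion: pachisatethmee → pachisatethme.
So the correct form is pachisatethme, option (C).
(D) pachisethme is wrong: it uses singular instead of dual for number.
(B) pachisatethmee is wrong: it fails to apply the sound rule(s).
(A) pachethmesat is wrong: it has the affixes in the wrong order.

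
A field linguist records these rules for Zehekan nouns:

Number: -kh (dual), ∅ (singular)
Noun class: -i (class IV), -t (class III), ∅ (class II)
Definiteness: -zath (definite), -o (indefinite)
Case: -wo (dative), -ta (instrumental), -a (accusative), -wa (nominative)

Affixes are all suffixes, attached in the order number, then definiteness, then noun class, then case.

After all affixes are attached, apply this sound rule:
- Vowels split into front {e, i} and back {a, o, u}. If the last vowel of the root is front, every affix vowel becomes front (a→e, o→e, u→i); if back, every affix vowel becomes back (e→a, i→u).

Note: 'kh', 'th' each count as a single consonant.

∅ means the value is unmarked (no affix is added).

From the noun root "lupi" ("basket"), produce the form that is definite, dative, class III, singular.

number = singular: zero marking, form stays lupi.
Attach definiteness definite -zath → lupizath.
Attach noun class class III -t → lupizatht.
Attach case dative -wo → lupizathtwo.
Apply vowel harmony: lupizathtwo → lupizethtwe.

lupizethtwe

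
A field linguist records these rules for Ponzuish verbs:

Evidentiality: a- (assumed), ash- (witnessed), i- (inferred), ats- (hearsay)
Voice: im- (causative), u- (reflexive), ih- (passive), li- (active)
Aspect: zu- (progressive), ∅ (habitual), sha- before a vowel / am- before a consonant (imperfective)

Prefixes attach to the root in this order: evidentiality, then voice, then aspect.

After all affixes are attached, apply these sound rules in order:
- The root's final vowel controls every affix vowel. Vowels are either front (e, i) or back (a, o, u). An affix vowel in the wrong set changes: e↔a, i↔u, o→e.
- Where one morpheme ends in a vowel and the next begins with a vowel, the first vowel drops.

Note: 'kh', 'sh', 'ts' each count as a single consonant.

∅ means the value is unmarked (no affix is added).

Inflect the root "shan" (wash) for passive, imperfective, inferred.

Attach evidentiality inferred i- → ishan.
Attach voice passive ih- → ihishan.
Attach aspect imperfective sha- (before vowel 'i') → shaihishan.
Apply vowel harmony: shaihishan → shauhushan.
Apply vowel deletion: shauhushan → shuhushan.

shuhushan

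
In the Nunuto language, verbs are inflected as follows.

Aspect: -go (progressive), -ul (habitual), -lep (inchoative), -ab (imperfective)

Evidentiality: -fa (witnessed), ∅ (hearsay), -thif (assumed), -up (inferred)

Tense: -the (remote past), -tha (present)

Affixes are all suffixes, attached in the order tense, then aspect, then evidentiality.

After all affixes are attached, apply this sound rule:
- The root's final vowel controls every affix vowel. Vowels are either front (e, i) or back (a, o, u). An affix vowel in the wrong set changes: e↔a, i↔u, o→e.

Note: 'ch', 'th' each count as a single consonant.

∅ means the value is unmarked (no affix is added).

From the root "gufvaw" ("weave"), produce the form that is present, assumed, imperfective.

Attach tense present -tha → gufvawtha.
Attach aspect imperfective -ab → gufvawthaab.
Attach evidentiality assumed -thif → gufvawthaabthif.
Apply vowel harmony: gufvawthaabthif → gufvawthaabthuf.

gufvawthaabthuf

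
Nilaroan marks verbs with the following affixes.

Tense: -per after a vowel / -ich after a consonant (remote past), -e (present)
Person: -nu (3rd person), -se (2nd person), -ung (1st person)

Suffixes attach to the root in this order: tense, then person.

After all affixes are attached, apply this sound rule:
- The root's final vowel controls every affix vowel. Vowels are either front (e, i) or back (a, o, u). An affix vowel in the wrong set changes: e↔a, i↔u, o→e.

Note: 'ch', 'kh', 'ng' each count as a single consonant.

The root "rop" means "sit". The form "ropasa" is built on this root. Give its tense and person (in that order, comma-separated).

present, 2nd person

Segment: rop-e-se.
tense: -e → present.
person: -se → 2nd person.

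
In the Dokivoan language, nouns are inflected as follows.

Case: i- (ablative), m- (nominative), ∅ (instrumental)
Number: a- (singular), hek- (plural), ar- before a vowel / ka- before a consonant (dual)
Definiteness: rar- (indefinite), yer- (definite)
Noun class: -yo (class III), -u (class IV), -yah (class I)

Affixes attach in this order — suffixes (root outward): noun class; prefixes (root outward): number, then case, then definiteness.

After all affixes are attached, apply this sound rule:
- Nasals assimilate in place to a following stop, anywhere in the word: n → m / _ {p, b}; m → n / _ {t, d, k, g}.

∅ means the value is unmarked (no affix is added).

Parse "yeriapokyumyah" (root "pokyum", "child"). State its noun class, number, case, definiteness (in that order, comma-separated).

class I, singular, ablative, definite

Segment: yer-i-a-pokyum-yah.
noun class: -yah → class I.
number: a- → singular.
case: i- → ablative.
definiteness: yer- → definite.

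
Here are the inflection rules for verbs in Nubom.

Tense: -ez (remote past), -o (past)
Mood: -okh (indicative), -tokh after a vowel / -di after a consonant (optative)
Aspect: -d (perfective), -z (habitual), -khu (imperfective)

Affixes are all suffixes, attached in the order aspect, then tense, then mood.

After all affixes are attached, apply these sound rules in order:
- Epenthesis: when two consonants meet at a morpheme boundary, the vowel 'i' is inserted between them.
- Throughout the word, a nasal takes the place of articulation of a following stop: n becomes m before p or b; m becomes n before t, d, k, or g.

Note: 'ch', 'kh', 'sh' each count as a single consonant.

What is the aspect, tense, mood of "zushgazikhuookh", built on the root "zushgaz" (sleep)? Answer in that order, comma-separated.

imperfective, past, indicative

Segment: zushgaz-khu-o-okh.
aspect: -khu → imperfective.
tense: -o → past.
mood: -okh → indicative.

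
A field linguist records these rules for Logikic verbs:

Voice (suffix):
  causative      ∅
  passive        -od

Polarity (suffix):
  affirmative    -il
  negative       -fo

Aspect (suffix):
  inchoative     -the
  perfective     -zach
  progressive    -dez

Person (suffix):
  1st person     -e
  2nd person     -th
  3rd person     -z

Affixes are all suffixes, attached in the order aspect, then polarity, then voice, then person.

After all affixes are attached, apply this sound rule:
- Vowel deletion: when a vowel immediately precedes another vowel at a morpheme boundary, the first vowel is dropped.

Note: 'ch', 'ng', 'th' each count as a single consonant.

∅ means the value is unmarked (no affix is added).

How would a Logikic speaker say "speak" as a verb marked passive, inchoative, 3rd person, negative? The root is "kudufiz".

Attach aspect inchoative -the → kudufizthe.
Attach polarity negative -fo → kudufizthefo.
Attach voice passive -od → kudufizthefood.
Attach person 3rd person -z → kudufizthefoodz.
Apply vowel deletion: kudufizthefoodz → kudufizthefodz.

kudufizthefodz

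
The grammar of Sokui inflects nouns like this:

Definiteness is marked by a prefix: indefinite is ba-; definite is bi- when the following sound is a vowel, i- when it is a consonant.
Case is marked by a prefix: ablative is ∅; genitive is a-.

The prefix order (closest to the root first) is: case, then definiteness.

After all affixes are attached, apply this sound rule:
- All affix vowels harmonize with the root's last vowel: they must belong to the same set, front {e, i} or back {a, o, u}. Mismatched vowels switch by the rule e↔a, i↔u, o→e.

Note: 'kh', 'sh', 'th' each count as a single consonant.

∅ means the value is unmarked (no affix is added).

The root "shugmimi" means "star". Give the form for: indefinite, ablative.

case = ablative: zero marking, form stays shugmimi.
Attach definiteness indefinite ba- → bashugmimi.
Apply vowel harmony: bashugmimi → beshugmimi.

beshugmimi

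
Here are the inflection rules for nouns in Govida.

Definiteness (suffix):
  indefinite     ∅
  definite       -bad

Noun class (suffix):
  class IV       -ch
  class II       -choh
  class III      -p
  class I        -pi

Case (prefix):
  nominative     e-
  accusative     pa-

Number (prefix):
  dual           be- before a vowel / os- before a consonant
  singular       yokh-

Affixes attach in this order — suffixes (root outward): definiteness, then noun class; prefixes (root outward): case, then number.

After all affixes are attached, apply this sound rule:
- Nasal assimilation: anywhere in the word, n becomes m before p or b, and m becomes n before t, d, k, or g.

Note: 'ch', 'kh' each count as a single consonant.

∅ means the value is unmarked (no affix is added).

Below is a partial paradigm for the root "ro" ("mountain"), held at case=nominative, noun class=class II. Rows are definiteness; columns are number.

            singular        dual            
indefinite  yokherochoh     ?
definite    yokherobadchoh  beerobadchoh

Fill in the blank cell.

beerochoh

definiteness = indefinite: zero marking, form stays ro.
Attach case nominative e- → ero.
Attach noun class class II -choh → erochoh.
Attach number dual be- (before vowel 'e') → beerochoh.
Nasal assimilation: no change.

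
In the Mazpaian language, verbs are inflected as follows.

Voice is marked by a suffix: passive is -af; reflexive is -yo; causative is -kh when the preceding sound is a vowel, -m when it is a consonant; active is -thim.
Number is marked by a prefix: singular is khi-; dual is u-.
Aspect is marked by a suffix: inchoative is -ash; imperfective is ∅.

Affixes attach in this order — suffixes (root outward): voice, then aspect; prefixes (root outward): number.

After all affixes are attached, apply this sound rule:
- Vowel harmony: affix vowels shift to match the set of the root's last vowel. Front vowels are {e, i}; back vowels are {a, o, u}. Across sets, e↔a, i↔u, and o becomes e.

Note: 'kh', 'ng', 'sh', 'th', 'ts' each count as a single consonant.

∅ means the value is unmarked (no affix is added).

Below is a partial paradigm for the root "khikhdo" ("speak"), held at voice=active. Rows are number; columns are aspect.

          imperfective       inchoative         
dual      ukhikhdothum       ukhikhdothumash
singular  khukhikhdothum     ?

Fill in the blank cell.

Attach voice active -thim → khikhdothim.
Attach aspect inchoative -ash → khikhdothimash.
Attach number singular khi- → khikhikhdothimash.
Apply vowel harmony: khikhikhdothimash → khukhikhdothumash.

khukhikhdothumash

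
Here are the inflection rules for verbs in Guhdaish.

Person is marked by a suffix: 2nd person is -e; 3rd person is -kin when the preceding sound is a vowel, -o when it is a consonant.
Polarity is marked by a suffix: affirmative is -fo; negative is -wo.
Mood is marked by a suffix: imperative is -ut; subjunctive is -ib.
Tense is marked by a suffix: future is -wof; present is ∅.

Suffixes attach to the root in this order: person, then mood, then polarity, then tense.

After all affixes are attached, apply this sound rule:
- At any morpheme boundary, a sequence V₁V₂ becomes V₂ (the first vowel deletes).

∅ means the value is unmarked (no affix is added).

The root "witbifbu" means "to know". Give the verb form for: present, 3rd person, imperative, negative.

Attach person 3rd person -kin (after vowel 'u') → witbifbukin.
Attach mood imperative -ut → witbifbukinut.
Attach polarity negative -wo → witbifbukinutwo.
tense = present: zero marking, form stays witbifbukinutwo.
Vowel deletion: no change.

witbifbukinutwo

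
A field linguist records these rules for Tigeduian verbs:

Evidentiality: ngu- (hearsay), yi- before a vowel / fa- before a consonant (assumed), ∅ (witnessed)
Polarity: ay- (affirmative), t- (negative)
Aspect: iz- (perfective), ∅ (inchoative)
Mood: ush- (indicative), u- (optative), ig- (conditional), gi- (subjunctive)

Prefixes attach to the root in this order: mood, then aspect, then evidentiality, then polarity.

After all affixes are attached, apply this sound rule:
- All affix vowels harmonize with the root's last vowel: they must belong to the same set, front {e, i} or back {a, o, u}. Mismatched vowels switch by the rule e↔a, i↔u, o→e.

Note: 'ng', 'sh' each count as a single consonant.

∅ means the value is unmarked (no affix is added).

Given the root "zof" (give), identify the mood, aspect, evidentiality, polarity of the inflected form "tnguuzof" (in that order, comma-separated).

Segment: t-ngu-u-zof.
mood: u- → optative.
aspect: ∅ → inchoative.
evidentiality: ngu- → hearsay.
polarity: t- → negative.

optative, inchoative, hearsay, negative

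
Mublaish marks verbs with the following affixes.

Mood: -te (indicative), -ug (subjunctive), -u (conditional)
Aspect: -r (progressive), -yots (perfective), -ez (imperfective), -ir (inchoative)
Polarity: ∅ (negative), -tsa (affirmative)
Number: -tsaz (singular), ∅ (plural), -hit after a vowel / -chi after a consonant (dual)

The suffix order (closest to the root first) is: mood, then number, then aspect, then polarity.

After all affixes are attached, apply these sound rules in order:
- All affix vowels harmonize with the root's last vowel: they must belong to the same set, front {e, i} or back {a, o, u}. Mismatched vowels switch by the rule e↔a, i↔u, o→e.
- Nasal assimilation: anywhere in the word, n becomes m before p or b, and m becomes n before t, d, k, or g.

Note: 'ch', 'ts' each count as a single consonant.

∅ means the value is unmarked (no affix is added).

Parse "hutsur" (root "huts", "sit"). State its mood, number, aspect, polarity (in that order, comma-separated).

Segment: huts-u-r.
mood: -u → conditional.
number: ∅ → plural.
aspect: -r → progressive.
polarity: ∅ → negative.

conditional, plural, progressive, negative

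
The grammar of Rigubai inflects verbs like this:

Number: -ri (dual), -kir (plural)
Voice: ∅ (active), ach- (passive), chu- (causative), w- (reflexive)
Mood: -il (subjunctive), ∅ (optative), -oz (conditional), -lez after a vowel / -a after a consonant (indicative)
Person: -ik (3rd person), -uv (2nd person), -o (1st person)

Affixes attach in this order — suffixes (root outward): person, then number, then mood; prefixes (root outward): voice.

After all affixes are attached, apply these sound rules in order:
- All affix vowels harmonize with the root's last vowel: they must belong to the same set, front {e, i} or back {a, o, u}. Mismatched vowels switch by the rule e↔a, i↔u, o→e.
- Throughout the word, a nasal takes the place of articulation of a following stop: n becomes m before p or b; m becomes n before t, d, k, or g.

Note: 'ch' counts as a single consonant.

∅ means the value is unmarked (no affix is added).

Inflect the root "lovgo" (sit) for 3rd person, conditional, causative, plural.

chulovgoukkuroz

Attach person 3rd person -ik → lovgoik.
Attach number plural -kir → lovgoikkir.
Attach mood conditional -oz → lovgoikkiroz.
Attach voice causative chu- → chulovgoikkiroz.
Apply vowel harmony: chulovgoikkiroz → chulovgoukkuroz.
Nasal assimilation: no change.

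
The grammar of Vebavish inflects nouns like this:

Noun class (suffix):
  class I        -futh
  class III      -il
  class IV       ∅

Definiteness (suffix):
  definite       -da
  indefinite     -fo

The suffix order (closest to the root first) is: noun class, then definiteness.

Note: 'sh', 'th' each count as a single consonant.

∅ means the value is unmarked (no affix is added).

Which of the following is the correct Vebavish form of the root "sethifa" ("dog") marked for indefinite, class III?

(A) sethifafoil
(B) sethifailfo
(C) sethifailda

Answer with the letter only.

Attach noun class class III -il → sethifail.
Attach definiteness indefinite -fo → sethifailfo.
So the correct form is sethifailfo, option (B).
(A) sethifafoil is wrong: it has the affixes in the wrong order.
(C) sethifailda is wrong: it uses definite instead of indefinite for definiteness.

B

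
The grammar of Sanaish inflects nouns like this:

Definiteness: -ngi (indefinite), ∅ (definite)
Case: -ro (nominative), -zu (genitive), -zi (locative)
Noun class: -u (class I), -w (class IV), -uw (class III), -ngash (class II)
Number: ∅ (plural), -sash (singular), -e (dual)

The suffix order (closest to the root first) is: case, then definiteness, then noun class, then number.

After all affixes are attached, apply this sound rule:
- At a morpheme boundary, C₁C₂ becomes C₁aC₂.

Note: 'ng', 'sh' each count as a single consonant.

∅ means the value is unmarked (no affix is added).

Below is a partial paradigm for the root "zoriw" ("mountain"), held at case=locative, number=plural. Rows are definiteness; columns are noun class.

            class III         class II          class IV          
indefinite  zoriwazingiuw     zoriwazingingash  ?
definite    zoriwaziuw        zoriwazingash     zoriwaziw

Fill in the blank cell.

Attach case locative -zi → zoriwzi.
Attach definiteness indefinite -ngi → zoriwzingi.
Attach noun class class IV -w → zoriwzingiw.
number = plural: zero marking, form stays zoriwzingiw.
Apply epenthesis: zoriwzingiw → zoriwazingiw.

zoriwazingiw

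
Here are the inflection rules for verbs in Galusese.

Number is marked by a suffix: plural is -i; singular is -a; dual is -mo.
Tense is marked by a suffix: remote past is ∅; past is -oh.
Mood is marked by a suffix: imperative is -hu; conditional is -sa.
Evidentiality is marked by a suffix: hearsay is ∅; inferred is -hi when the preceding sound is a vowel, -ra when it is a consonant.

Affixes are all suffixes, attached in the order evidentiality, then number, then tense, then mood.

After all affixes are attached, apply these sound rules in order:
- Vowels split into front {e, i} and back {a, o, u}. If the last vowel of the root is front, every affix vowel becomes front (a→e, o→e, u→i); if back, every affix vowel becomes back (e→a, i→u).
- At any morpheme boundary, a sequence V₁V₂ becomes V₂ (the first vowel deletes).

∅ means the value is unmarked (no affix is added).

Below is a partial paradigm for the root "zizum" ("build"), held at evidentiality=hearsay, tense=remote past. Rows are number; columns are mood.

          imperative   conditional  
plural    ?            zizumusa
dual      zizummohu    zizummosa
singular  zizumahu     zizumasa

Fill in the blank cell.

evidentiality = hearsay: zero marking, form stays zizum.
Attach number plural -i → zizumi.
tense = remote past: zero marking, form stays zizumi.
Attach mood imperative -hu → zizumihu.
Apply vowel harmony: zizumihu → zizumuhu.
Vowel deletion: no change.

zizumuhu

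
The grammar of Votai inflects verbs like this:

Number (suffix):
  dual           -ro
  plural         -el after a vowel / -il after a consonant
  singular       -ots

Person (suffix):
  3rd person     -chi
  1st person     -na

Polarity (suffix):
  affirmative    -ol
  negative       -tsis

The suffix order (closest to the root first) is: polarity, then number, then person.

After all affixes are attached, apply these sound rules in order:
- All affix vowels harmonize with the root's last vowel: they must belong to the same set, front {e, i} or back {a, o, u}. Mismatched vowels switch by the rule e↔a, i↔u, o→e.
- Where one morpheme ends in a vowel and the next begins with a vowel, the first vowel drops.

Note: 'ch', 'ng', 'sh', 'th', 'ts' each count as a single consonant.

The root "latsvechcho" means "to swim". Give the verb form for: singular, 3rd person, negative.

Attach polarity negative -tsis → latsvechchotsis.
Attach number singular -ots → latsvechchotsisots.
Attach person 3rd person -chi → latsvechchotsisotschi.
Apply vowel harmony: latsvechchotsisotschi → latsvechchotsusotschu.
Vowel deletion: no change.

latsvechchotsusotschu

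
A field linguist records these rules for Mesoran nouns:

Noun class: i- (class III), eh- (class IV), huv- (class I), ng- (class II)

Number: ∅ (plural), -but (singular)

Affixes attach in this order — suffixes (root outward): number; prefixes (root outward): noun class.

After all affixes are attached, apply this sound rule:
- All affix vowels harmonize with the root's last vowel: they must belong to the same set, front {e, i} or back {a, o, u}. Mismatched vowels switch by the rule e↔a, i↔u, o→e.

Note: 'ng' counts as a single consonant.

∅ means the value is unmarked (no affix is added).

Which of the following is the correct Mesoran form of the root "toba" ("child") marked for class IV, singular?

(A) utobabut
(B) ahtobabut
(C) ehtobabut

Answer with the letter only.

Attach noun class class IV eh- → ehtoba.
Attach number singular -but → ehtobabut.
Apply vowel harmony: ehtobabut → ahtobabut.
So the correct form is ahtobabut, option (B).
(C) ehtobabut is wrong: it fails to apply the sound rule(s).
(A) utobabut is wrong: it uses class III instead of class IV for noun class.

B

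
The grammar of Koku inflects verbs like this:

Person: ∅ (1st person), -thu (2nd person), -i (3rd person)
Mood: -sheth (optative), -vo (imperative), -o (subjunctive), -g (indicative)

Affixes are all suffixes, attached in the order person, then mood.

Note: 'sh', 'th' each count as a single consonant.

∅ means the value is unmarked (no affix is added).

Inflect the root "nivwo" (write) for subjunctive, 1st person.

nivwoo

person = 1st person: zero marking, form stays nivwo.
Attach mood subjunctive -o → nivwoo.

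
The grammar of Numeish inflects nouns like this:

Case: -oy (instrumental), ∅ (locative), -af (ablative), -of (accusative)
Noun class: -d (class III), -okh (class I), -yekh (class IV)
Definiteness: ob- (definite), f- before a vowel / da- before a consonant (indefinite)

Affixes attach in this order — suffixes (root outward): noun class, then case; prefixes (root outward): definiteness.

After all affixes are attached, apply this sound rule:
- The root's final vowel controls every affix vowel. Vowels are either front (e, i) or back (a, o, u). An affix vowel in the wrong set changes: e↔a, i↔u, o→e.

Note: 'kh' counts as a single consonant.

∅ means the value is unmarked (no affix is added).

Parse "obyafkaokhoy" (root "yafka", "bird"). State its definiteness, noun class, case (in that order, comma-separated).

definite, class I, instrumental

Segment: ob-yafka-okh-oy.
definiteness: ob- → definite.
noun class: -okh → class I.
case: -oy → instrumental.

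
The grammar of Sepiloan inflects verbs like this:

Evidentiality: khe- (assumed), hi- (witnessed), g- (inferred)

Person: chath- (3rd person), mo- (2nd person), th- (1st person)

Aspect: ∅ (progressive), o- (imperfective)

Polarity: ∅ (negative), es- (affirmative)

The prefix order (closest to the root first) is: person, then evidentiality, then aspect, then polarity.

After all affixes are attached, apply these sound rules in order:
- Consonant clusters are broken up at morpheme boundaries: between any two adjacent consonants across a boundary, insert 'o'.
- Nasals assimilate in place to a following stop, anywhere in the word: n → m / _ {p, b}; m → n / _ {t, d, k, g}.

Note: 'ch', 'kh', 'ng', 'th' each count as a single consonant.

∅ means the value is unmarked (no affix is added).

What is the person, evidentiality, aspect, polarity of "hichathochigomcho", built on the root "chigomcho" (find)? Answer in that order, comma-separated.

3rd person, witnessed, progressive, negative

Segment: hi-chath-chigomcho.
person: chath- → 3rd person.
evidentiality: hi- → witnessed.
aspect: ∅ → progressive.
polarity: ∅ → negative.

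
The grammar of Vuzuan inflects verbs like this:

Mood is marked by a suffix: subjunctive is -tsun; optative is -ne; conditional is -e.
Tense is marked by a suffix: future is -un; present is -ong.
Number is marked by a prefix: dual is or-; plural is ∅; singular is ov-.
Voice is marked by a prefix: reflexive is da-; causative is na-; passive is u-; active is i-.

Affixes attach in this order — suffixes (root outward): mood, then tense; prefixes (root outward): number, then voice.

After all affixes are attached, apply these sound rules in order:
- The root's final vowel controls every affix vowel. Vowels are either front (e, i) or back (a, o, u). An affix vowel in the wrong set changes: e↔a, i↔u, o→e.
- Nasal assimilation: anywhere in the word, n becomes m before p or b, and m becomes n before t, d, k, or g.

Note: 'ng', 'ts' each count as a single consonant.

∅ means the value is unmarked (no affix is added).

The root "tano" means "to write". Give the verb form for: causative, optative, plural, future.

number = plural: zero marking, form stays tano.
Attach voice causative na- → natano.
Attach mood optative -ne → natanone.
Attach tense future -un → natanoneun.
Apply vowel harmony: natanoneun → natanonaun.
Nasal assimilation: no change.

natanonaun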